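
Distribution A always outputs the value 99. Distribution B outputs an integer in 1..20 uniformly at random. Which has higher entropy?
B

A is deterministic, so H(A) = 0. B is uniform over 20 outcomes, so H(B) = log₂(20) = 4.322 bits. Any distribution with genuine randomness has higher entropy than a deterministic one.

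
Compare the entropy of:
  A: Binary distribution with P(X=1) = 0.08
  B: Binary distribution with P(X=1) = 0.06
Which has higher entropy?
A

For binary distributions, entropy is maximized at p=0.5 and decreases as p moves toward 0 or 1.

H(A) = H(0.08) = 0.4022 bits
H(B) = H(0.06) = 0.3274 bits

Distribution A (p=0.08) is closer to uniform (p=0.5), so it has higher entropy.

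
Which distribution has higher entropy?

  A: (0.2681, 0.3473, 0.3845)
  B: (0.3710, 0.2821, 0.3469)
B

Both distributions are close to uniform, making this a harder comparison.

H(A) = 1.5693 bits
H(B) = 1.5756 bits

The distribution closer to uniform has higher entropy.
Answer: B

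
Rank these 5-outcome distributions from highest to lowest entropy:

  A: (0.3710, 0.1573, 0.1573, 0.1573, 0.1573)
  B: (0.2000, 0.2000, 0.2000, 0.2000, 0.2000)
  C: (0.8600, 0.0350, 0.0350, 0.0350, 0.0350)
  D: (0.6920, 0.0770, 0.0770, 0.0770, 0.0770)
B > A > D > C

Key insight: Entropy is maximized by uniform distributions and minimized by concentrated distributions.

Entropies:
  H(A) = 2.2094 bits
  H(B) = 2.3219 bits
  H(C) = 0.8642 bits
  H(D) = 1.5069 bits

Ranking: B > A > D > C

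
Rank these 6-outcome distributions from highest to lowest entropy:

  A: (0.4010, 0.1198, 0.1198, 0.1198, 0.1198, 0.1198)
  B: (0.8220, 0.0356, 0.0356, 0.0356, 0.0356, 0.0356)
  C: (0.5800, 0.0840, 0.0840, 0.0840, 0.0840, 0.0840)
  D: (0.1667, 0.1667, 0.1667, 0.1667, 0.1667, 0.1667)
D > A > C > B

Key insight: Entropy is maximized by uniform distributions and minimized by concentrated distributions.

Entropies:
  H(A) = 2.3624 bits
  H(B) = 1.0890 bits
  H(C) = 1.9567 bits
  H(D) = 2.5850 bits

Ranking: D > A > C > B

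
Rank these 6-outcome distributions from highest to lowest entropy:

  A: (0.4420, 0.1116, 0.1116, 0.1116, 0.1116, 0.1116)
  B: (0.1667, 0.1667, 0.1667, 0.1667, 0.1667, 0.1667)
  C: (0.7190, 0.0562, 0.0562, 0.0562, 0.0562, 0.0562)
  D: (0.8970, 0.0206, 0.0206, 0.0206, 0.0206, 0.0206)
B > A > C > D

Key insight: Entropy is maximized by uniform distributions and minimized by concentrated distributions.

Entropies:
  H(A) = 2.2859 bits
  H(B) = 2.5850 bits
  H(C) = 1.5093 bits
  H(D) = 0.7176 bits

Ranking: B > A > C > D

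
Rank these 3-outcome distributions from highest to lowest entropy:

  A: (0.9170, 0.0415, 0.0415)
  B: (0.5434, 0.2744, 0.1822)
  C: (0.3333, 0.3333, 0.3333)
C > B > A

Key insight: Entropy is maximized by uniform distributions and minimized by concentrated distributions.

- Uniform distributions have maximum entropy log₂(3) = 1.5850 bits
- The more "peaked" or concentrated a distribution, the lower its entropy

Entropies:
  H(A) = 0.4957 bits
  H(B) = 1.4376 bits
  H(C) = 1.5850 bits

Ranking: C > B > A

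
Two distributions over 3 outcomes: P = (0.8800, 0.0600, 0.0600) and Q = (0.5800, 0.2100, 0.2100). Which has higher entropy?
Q

P is highly concentrated on one outcome (88%), making it nearly deterministic. Q spreads its mass more evenly (max 58%). The more spread-out distribution has higher entropy: H(P) ≈ 0.649 bits, H(Q) ≈ 1.401 bits.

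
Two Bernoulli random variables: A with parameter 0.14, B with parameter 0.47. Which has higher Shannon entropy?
B

For binary distributions, entropy is maximized at p=0.5 and decreases as p moves toward 0 or 1.

H(A) = H(0.14) = 0.5842 bits
H(B) = H(0.47) = 0.9974 bits

Distribution B (p=0.47) is closer to uniform (p=0.5), so it has higher entropy.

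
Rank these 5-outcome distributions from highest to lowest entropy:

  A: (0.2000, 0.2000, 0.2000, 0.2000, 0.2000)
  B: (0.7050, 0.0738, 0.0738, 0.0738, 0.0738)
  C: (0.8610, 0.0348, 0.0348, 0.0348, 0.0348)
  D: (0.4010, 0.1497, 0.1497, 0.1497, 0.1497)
A > D > B > C

Key insight: Entropy is maximized by uniform distributions and minimized by concentrated distributions.

Entropies:
  H(A) = 2.3219 bits
  H(B) = 1.4651 bits
  H(C) = 0.8596 bits
  H(D) = 2.1695 bits

Ranking: A > D > B > C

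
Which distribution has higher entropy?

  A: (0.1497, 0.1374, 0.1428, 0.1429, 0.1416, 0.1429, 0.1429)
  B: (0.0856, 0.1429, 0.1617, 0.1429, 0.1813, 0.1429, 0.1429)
A

Both distributions are close to uniform, making this a harder comparison.

H(A) = 2.8070 bits
H(B) = 2.7795 bits

The distribution closer to uniform has higher entropy.
Answer: A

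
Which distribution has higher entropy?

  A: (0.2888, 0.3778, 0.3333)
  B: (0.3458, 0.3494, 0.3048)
B

Both distributions are close to uniform, making this a harder comparison.

H(A) = 1.5764 bits
H(B) = 1.5823 bits

The distribution closer to uniform has higher entropy.
Answer: B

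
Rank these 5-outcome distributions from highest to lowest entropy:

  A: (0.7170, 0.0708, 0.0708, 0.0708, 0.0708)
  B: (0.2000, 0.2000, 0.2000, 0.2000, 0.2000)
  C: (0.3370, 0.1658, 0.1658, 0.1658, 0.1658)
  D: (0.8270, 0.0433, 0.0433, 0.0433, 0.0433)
B > C > A > D

Key insight: Entropy is maximized by uniform distributions and minimized by concentrated distributions.

Entropies:
  H(A) = 1.4255 bits
  H(B) = 2.3219 bits
  H(C) = 2.2479 bits
  H(D) = 1.0105 bits

Ranking: B > C > A > D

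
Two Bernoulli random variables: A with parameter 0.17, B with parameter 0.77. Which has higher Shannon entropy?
B

For binary distributions, entropy is maximized at p=0.5 and decreases as p moves toward 0 or 1.

H(A) = H(0.17) = 0.6577 bits
H(B) = H(0.77) = 0.7780 bits

Distribution B (p=0.77) is closer to uniform (p=0.5), so it has higher entropy.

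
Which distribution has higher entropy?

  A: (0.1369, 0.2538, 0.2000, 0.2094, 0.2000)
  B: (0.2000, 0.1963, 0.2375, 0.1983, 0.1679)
B

Both distributions are close to uniform, making this a harder comparison.

H(A) = 2.2958 bits
H(B) = 2.3132 bits

The distribution closer to uniform has higher entropy.
Answer: B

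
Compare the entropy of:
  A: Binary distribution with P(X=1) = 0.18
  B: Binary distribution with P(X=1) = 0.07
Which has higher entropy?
A

For binary distributions, entropy is maximized at p=0.5 and decreases as p moves toward 0 or 1.

H(A) = H(0.18) = 0.6801 bits
H(B) = H(0.07) = 0.3659 bits

Distribution A (p=0.18) is closer to uniform (p=0.5), so it has higher entropy.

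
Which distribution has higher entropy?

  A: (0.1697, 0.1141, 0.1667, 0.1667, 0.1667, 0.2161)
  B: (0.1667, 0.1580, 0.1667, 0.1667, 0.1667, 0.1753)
B

Both distributions are close to uniform, making this a harder comparison.

H(A) = 2.5618 bits
H(B) = 2.5843 bits

The distribution closer to uniform has higher entropy.
Answer: B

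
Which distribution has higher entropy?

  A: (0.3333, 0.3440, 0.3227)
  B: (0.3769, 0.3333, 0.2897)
A

Both distributions are close to uniform, making this a harder comparison.

H(A) = 1.5845 bits
H(B) = 1.5767 bits

The distribution closer to uniform has higher entropy.
Answer: A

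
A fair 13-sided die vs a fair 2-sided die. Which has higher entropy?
13-sided die

Both are uniform distributions; for uniform over n outcomes, H = log₂(n). H(13-sided) = log₂(13) = 3.700 bits and H(2-sided) = log₂(2) = 1.000 bits. More outcomes in a uniform distribution means higher entropy.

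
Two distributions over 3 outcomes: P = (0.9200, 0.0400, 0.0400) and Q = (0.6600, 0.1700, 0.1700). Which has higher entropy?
Q

P is highly concentrated on one outcome (92%), making it nearly deterministic. Q spreads its mass more evenly (max 66%). The more spread-out distribution has higher entropy: H(P) ≈ 0.482 bits, H(Q) ≈ 1.265 bits.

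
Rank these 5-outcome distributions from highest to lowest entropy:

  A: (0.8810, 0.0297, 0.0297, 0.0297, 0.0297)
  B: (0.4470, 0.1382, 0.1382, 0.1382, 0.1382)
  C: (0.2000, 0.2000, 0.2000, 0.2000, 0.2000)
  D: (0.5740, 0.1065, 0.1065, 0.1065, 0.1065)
C > B > D > A

Key insight: Entropy is maximized by uniform distributions and minimized by concentrated distributions.

Entropies:
  H(A) = 0.7645 bits
  H(B) = 2.0979 bits
  H(C) = 2.3219 bits
  H(D) = 1.8361 bits

Ranking: C > B > D > A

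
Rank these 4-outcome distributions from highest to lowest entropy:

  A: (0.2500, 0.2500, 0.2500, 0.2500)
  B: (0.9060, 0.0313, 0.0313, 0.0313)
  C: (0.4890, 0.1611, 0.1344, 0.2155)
A > C > B

Key insight: Entropy is maximized by uniform distributions and minimized by concentrated distributions.

- Uniform distributions have maximum entropy log₂(4) = 2.0000 bits
- The more "peaked" or concentrated a distribution, the lower its entropy

Entropies:
  H(A) = 2.0000 bits
  H(B) = 0.5987 bits
  H(C) = 1.7953 bits

Ranking: A > C > B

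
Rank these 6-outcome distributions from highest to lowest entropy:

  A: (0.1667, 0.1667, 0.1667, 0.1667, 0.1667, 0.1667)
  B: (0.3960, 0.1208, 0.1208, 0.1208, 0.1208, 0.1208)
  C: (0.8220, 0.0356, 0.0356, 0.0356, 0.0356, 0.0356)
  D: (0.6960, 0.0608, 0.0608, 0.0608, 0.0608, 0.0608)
A > B > D > C

Key insight: Entropy is maximized by uniform distributions and minimized by concentrated distributions.

Entropies:
  H(A) = 2.5850 bits
  H(B) = 2.3710 bits
  H(C) = 1.0890 bits
  H(D) = 1.5920 bits

Ranking: A > B > D > C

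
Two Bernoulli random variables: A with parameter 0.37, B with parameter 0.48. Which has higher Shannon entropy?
B

For binary distributions, entropy is maximized at p=0.5 and decreases as p moves toward 0 or 1.

H(A) = H(0.37) = 0.9507 bits
H(B) = H(0.48) = 0.9988 bits

Distribution B (p=0.48) is closer to uniform (p=0.5), so it has higher entropy.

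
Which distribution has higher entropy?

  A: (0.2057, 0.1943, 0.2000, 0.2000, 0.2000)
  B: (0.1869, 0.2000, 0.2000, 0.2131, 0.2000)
A

Both distributions are close to uniform, making this a harder comparison.

H(A) = 2.3217 bits
H(B) = 2.3207 bits

The distribution closer to uniform has higher entropy.
Answer: A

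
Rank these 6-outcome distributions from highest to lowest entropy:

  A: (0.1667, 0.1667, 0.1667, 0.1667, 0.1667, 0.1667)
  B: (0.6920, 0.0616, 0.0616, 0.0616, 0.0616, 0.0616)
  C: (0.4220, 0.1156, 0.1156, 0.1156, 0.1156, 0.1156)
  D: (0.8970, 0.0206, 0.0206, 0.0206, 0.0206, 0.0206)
A > C > B > D

Key insight: Entropy is maximized by uniform distributions and minimized by concentrated distributions.

Entropies:
  H(A) = 2.5850 bits
  H(B) = 1.6060 bits
  H(C) = 2.3244 bits
  H(D) = 0.7176 bits

Ranking: A > C > B > D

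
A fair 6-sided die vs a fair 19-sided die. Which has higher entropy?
19-sided die

Both are uniform distributions; for uniform over n outcomes, H = log₂(n). H(6-sided) = log₂(6) = 2.585 bits and H(19-sided) = log₂(19) = 4.248 bits. More outcomes in a uniform distribution means higher entropy.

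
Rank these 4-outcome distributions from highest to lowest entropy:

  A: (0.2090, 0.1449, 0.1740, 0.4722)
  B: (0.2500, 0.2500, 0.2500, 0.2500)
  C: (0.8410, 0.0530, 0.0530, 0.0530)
B > A > C

Key insight: Entropy is maximized by uniform distributions and minimized by concentrated distributions.

- Uniform distributions have maximum entropy log₂(4) = 2.0000 bits
- The more "peaked" or concentrated a distribution, the lower its entropy

Entropies:
  H(A) = 1.8259 bits
  H(B) = 2.0000 bits
  H(C) = 0.8839 bits

Ranking: B > A > C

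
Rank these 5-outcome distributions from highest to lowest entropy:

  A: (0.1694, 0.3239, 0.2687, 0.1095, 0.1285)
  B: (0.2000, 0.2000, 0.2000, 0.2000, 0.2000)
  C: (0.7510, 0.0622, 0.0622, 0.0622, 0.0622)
B > A > C

Key insight: Entropy is maximized by uniform distributions and minimized by concentrated distributions.

- Uniform distributions have maximum entropy log₂(5) = 2.3219 bits
- The more "peaked" or concentrated a distribution, the lower its entropy

Entropies:
  H(A) = 2.2000 bits
  H(B) = 2.3219 bits
  H(C) = 1.3077 bits

Ranking: B > A > C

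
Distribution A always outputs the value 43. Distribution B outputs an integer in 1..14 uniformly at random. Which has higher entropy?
B

A is deterministic, so H(A) = 0. B is uniform over 14 outcomes, so H(B) = log₂(14) = 3.807 bits. Any distribution with genuine randomness has higher entropy than a deterministic one.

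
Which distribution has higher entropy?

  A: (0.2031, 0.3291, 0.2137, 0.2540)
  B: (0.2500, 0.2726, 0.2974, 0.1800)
B

Both distributions are close to uniform, making this a harder comparison.

H(A) = 1.9728 bits
H(B) = 1.9768 bits

The distribution closer to uniform has higher entropy.
Answer: B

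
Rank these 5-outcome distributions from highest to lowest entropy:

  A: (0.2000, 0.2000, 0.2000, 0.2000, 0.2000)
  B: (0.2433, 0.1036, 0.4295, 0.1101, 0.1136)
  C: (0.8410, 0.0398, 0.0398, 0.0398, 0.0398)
A > B > C

Key insight: Entropy is maximized by uniform distributions and minimized by concentrated distributions.

- Uniform distributions have maximum entropy log₂(5) = 2.3219 bits
- The more "peaked" or concentrated a distribution, the lower its entropy

Entropies:
  H(A) = 2.3219 bits
  H(B) = 2.0655 bits
  H(C) = 0.9499 bits

Ranking: A > B > C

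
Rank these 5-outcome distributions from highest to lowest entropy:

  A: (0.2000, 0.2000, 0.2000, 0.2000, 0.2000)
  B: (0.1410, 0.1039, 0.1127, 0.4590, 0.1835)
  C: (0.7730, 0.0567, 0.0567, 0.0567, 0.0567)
A > B > C

Key insight: Entropy is maximized by uniform distributions and minimized by concentrated distributions.

- Uniform distributions have maximum entropy log₂(5) = 2.3219 bits
- The more "peaked" or concentrated a distribution, the lower its entropy

Entropies:
  H(A) = 2.3219 bits
  H(B) = 2.0572 bits
  H(C) = 1.2267 bits

Ranking: A > B > C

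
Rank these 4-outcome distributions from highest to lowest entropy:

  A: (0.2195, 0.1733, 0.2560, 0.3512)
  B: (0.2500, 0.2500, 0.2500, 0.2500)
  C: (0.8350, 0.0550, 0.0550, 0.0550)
B > A > C

Key insight: Entropy is maximized by uniform distributions and minimized by concentrated distributions.

- Uniform distributions have maximum entropy log₂(4) = 2.0000 bits
- The more "peaked" or concentrated a distribution, the lower its entropy

Entropies:
  H(A) = 1.9518 bits
  H(B) = 2.0000 bits
  H(C) = 0.9077 bits

Ranking: B > A > C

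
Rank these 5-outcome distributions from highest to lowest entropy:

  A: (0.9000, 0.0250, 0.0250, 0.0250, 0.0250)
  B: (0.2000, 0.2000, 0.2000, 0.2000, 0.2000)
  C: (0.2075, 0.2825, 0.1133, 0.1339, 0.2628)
B > C > A

Key insight: Entropy is maximized by uniform distributions and minimized by concentrated distributions.

- Uniform distributions have maximum entropy log₂(5) = 2.3219 bits
- The more "peaked" or concentrated a distribution, the lower its entropy

Entropies:
  H(A) = 0.6690 bits
  H(B) = 2.3219 bits
  H(C) = 2.2370 bits

Ranking: B > C > A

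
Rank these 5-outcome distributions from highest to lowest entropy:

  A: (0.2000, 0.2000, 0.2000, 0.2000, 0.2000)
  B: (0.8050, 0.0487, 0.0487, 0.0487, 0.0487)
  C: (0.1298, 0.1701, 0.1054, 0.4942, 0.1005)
A > C > B

Key insight: Entropy is maximized by uniform distributions and minimized by concentrated distributions.

- Uniform distributions have maximum entropy log₂(5) = 2.3219 bits
- The more "peaked" or concentrated a distribution, the lower its entropy

Entropies:
  H(A) = 2.3219 bits
  H(B) = 1.1018 bits
  H(C) = 1.9948 bits

Ranking: A > C > B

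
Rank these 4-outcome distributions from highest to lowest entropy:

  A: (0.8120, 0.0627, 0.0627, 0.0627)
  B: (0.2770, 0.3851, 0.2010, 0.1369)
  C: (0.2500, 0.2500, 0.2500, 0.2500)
C > B > A

Key insight: Entropy is maximized by uniform distributions and minimized by concentrated distributions.

- Uniform distributions have maximum entropy log₂(4) = 2.0000 bits
- The more "peaked" or concentrated a distribution, the lower its entropy

Entropies:
  H(A) = 0.9952 bits
  H(B) = 1.9012 bits
  H(C) = 2.0000 bits

Ranking: C > B > A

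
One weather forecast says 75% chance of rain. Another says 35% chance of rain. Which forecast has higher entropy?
35% forecast

Treat each forecast as a Bernoulli distribution. Binary entropy is maximized at p=0.5 and falls off symmetrically toward 0 or 1. The 35% forecast is closer to 50%, so it is more uncertain. H(75%) ≈ 0.811 bits, H(35%) ≈ 0.934 bits.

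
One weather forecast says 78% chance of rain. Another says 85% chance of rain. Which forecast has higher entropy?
78% forecast

Treat each forecast as a Bernoulli distribution. Binary entropy is maximized at p=0.5 and falls off symmetrically toward 0 or 1. The 78% forecast is closer to 50%, so it is more uncertain. H(78%) ≈ 0.760 bits, H(85%) ≈ 0.610 bits.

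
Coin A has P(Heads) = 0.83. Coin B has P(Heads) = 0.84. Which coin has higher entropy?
A

For binary distributions, entropy is maximized at p=0.5 and decreases as p moves toward 0 or 1.

H(A) = H(0.83) = 0.6577 bits
H(B) = H(0.84) = 0.6343 bits

Distribution A (p=0.83) is closer to uniform (p=0.5), so it has higher entropy.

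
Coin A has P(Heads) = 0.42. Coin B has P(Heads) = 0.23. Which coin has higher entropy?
A

For binary distributions, entropy is maximized at p=0.5 and decreases as p moves toward 0 or 1.

H(A) = H(0.42) = 0.9815 bits
H(B) = H(0.23) = 0.7780 bits

Distribution A (p=0.42) is closer to uniform (p=0.5), so it has higher entropy.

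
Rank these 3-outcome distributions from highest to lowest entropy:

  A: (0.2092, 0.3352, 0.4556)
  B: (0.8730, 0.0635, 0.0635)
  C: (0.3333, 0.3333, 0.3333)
C > A > B

Key insight: Entropy is maximized by uniform distributions and minimized by concentrated distributions.

- Uniform distributions have maximum entropy log₂(3) = 1.5850 bits
- The more "peaked" or concentrated a distribution, the lower its entropy

Entropies:
  H(A) = 1.5174 bits
  H(B) = 0.6762 bits
  H(C) = 1.5850 bits

Ranking: C > A > B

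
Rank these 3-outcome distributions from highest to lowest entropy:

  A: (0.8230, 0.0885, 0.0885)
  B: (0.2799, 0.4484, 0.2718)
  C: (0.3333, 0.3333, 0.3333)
C > B > A

Key insight: Entropy is maximized by uniform distributions and minimized by concentrated distributions.

- Uniform distributions have maximum entropy log₂(3) = 1.5850 bits
- The more "peaked" or concentrated a distribution, the lower its entropy

Entropies:
  H(A) = 0.8505 bits
  H(B) = 1.5438 bits
  H(C) = 1.5850 bits

Ranking: C > B > A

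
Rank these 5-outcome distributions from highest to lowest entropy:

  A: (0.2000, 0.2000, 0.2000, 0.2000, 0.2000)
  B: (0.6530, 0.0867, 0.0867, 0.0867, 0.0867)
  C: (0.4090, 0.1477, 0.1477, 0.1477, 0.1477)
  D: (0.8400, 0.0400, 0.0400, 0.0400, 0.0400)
A > C > B > D

Key insight: Entropy is maximized by uniform distributions and minimized by concentrated distributions.

Entropies:
  H(A) = 2.3219 bits
  H(B) = 1.6254 bits
  H(C) = 2.1580 bits
  H(D) = 0.9543 bits

Ranking: A > C > B > D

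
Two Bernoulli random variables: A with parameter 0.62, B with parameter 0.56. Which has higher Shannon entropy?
B

For binary distributions, entropy is maximized at p=0.5 and decreases as p moves toward 0 or 1.

H(A) = H(0.62) = 0.9580 bits
H(B) = H(0.56) = 0.9896 bits

Distribution B (p=0.56) is closer to uniform (p=0.5), so it has higher entropy.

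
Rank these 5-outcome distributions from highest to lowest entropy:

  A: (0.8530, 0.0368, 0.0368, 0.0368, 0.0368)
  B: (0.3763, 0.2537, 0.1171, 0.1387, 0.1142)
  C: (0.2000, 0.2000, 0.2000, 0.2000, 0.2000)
C > B > A

Key insight: Entropy is maximized by uniform distributions and minimized by concentrated distributions.

- Uniform distributions have maximum entropy log₂(5) = 2.3219 bits
- The more "peaked" or concentrated a distribution, the lower its entropy

Entropies:
  H(A) = 0.8963 bits
  H(B) = 2.1476 bits
  H(C) = 2.3219 bits

Ranking: C > B > A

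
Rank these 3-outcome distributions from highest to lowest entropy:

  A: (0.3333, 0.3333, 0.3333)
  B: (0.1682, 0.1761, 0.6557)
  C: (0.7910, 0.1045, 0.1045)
A > B > C

Key insight: Entropy is maximized by uniform distributions and minimized by concentrated distributions.

- Uniform distributions have maximum entropy log₂(3) = 1.5850 bits
- The more "peaked" or concentrated a distribution, the lower its entropy

Entropies:
  H(A) = 1.5850 bits
  H(B) = 1.2731 bits
  H(C) = 0.9486 bits

Ranking: A > B > C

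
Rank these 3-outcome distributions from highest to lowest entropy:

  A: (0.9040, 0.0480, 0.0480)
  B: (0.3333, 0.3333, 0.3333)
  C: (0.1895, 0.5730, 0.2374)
B > C > A

Key insight: Entropy is maximized by uniform distributions and minimized by concentrated distributions.

- Uniform distributions have maximum entropy log₂(3) = 1.5850 bits
- The more "peaked" or concentrated a distribution, the lower its entropy

Entropies:
  H(A) = 0.5522 bits
  H(B) = 1.5850 bits
  H(C) = 1.4077 bits

Ranking: B > C > A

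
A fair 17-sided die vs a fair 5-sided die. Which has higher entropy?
17-sided die

Both are uniform distributions; for uniform over n outcomes, H = log₂(n). H(17-sided) = log₂(17) = 4.087 bits and H(5-sided) = log₂(5) = 2.322 bits. More outcomes in a uniform distribution means higher entropy.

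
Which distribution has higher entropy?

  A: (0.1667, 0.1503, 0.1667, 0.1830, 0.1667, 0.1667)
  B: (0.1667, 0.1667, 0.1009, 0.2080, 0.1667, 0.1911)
A

Both distributions are close to uniform, making this a harder comparison.

H(A) = 2.5826 bits
H(B) = 2.5538 bits

The distribution closer to uniform has higher entropy.
Answer: A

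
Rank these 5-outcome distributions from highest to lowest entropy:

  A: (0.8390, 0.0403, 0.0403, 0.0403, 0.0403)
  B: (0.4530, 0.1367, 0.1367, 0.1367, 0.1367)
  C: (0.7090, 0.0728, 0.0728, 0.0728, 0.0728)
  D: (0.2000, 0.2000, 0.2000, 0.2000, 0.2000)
D > B > C > A

Key insight: Entropy is maximized by uniform distributions and minimized by concentrated distributions.

Entropies:
  H(A) = 0.9587 bits
  H(B) = 2.0876 bits
  H(C) = 1.4520 bits
  H(D) = 2.3219 bits

Ranking: D > B > C > A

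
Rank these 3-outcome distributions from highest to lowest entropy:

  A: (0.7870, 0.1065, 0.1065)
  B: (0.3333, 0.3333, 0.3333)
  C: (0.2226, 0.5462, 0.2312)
B > C > A

Key insight: Entropy is maximized by uniform distributions and minimized by concentrated distributions.

- Uniform distributions have maximum entropy log₂(3) = 1.5850 bits
- The more "peaked" or concentrated a distribution, the lower its entropy

Entropies:
  H(A) = 0.9602 bits
  H(B) = 1.5850 bits
  H(C) = 1.4475 bits

Ranking: B > C > A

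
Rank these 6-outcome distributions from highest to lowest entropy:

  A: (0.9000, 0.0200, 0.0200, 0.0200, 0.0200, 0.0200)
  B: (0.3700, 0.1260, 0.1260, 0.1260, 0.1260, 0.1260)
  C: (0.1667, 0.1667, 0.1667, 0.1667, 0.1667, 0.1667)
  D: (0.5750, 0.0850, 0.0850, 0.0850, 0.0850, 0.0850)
C > B > D > A

Key insight: Entropy is maximized by uniform distributions and minimized by concentrated distributions.

Entropies:
  H(A) = 0.7012 bits
  H(B) = 2.4135 bits
  H(C) = 2.5850 bits
  H(D) = 1.9705 bits

Ranking: C > B > D > A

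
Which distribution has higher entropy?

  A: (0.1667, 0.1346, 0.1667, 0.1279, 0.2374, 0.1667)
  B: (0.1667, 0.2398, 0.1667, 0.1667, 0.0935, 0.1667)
A

Both distributions are close to uniform, making this a harder comparison.

H(A) = 2.5540 bits
H(B) = 2.5370 bits

The distribution closer to uniform has higher entropy.
Answer: A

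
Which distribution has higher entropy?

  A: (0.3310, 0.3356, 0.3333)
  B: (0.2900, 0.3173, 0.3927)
A

Both distributions are close to uniform, making this a harder comparison.

H(A) = 1.5849 bits
H(B) = 1.5729 bits

The distribution closer to uniform has higher entropy.
Answer: A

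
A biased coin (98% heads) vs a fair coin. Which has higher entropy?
Fair coin

The fair coin is uniform (p=0.5), maximizing binary entropy at 1 bit. The biased coin has H(0.98) ≈ 0.141 bits — its outcome is more predictable, so its entropy is lower.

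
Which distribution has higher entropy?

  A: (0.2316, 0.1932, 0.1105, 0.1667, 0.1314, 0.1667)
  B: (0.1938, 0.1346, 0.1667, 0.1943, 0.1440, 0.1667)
B

Both distributions are close to uniform, making this a harder comparison.

H(A) = 2.5445 bits
H(B) = 2.5717 bits

The distribution closer to uniform has higher entropy.
Answer: B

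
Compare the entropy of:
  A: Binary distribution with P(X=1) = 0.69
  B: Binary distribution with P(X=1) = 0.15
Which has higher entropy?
A

For binary distributions, entropy is maximized at p=0.5 and decreases as p moves toward 0 or 1.

H(A) = H(0.69) = 0.8932 bits
H(B) = H(0.15) = 0.6098 bits

Distribution A (p=0.69) is closer to uniform (p=0.5), so it has higher entropy.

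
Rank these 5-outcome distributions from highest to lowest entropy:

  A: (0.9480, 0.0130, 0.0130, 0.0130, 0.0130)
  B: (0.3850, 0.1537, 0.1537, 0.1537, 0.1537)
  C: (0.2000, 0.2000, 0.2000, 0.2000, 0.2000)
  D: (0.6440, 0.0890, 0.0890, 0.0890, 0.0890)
C > B > D > A

Key insight: Entropy is maximized by uniform distributions and minimized by concentrated distributions.

Entropies:
  H(A) = 0.3988 bits
  H(B) = 2.1915 bits
  H(C) = 2.3219 bits
  H(D) = 1.6513 bits

Ranking: C > B > D > A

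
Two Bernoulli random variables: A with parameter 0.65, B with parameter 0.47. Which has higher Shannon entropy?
B

For binary distributions, entropy is maximized at p=0.5 and decreases as p moves toward 0 or 1.

H(A) = H(0.65) = 0.9341 bits
H(B) = H(0.47) = 0.9974 bits

Distribution B (p=0.47) is closer to uniform (p=0.5), so it has higher entropy.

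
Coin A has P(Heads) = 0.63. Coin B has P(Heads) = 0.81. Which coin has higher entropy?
A

For binary distributions, entropy is maximized at p=0.5 and decreases as p moves toward 0 or 1.

H(A) = H(0.63) = 0.9507 bits
H(B) = H(0.81) = 0.7015 bits

Distribution A (p=0.63) is closer to uniform (p=0.5), so it has higher entropy.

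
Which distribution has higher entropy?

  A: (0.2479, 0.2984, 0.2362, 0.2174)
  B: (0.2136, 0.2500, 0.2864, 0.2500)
B

Both distributions are close to uniform, making this a harder comparison.

H(A) = 1.9898 bits
H(B) = 1.9923 bits

The distribution closer to uniform has higher entropy.
Answer: B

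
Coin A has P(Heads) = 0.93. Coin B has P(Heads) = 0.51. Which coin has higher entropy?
B

For binary distributions, entropy is maximized at p=0.5 and decreases as p moves toward 0 or 1.

H(A) = H(0.93) = 0.3659 bits
H(B) = H(0.51) = 0.9997 bits

Distribution B (p=0.51) is closer to uniform (p=0.5), so it has higher entropy.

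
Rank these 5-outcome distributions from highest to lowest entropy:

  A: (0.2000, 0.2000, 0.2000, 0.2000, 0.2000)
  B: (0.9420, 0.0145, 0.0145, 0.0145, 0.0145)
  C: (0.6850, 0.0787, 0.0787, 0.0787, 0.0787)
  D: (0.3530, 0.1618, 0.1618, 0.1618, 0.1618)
A > D > C > B

Key insight: Entropy is maximized by uniform distributions and minimized by concentrated distributions.

Entropies:
  H(A) = 2.3219 bits
  H(B) = 0.4355 bits
  H(C) = 1.5289 bits
  H(D) = 2.2307 bits

Ranking: A > D > C > B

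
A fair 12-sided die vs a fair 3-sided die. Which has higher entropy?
12-sided die

Both are uniform distributions; for uniform over n outcomes, H = log₂(n). H(12-sided) = log₂(12) = 3.585 bits and H(3-sided) = log₂(3) = 1.585 bits. More outcomes in a uniform distribution means higher entropy.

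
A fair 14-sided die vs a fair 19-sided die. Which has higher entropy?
19-sided die

Both are uniform distributions; for uniform over n outcomes, H = log₂(n). H(14-sided) = log₂(14) = 3.807 bits and H(19-sided) = log₂(19) = 4.248 bits. More outcomes in a uniform distribution means higher entropy.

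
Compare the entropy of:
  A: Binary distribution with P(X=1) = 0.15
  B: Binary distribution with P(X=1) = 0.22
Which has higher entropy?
B

For binary distributions, entropy is maximized at p=0.5 and decreases as p moves toward 0 or 1.

H(A) = H(0.15) = 0.6098 bits
H(B) = H(0.22) = 0.7602 bits

Distribution B (p=0.22) is closer to uniform (p=0.5), so it has higher entropy.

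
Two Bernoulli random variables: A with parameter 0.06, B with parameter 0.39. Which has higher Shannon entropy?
B

For binary distributions, entropy is maximized at p=0.5 and decreases as p moves toward 0 or 1.

H(A) = H(0.06) = 0.3274 bits
H(B) = H(0.39) = 0.9648 bits

Distribution B (p=0.39) is closer to uniform (p=0.5), so it has higher entropy.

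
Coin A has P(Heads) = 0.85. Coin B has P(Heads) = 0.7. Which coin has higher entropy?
B

For binary distributions, entropy is maximized at p=0.5 and decreases as p moves toward 0 or 1.

H(A) = H(0.85) = 0.6098 bits
H(B) = H(0.7) = 0.8813 bits

Distribution B (p=0.7) is closer to uniform (p=0.5), so it has higher entropy.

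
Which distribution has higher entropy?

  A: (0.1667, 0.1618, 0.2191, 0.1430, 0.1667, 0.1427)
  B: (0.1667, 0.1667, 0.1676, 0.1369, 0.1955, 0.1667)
B

Both distributions are close to uniform, making this a harder comparison.

H(A) = 2.5689 bits
H(B) = 2.5775 bits

The distribution closer to uniform has higher entropy.
Answer: B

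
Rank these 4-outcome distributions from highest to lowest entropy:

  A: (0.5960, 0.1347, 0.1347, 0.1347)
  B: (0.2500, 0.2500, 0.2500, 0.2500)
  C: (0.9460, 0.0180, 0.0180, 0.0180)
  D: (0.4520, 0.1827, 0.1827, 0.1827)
B > D > A > C

Key insight: Entropy is maximized by uniform distributions and minimized by concentrated distributions.

Entropies:
  H(A) = 1.6136 bits
  H(B) = 2.0000 bits
  H(C) = 0.3887 bits
  H(D) = 1.8619 bits

Ranking: B > D > A > C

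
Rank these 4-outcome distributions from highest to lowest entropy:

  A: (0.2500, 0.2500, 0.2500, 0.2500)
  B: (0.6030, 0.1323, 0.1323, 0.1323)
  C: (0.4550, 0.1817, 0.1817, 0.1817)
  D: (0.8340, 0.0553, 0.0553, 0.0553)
A > C > B > D

Key insight: Entropy is maximized by uniform distributions and minimized by concentrated distributions.

Entropies:
  H(A) = 2.0000 bits
  H(B) = 1.5984 bits
  H(C) = 1.8580 bits
  H(D) = 0.9116 bits

Ranking: A > C > B > D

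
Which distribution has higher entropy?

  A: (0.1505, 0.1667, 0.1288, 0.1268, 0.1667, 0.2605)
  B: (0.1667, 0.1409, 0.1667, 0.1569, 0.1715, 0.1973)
B

Both distributions are close to uniform, making this a harder comparison.

H(A) = 2.5371 bits
H(B) = 2.5776 bits

The distribution closer to uniform has higher entropy.
Answer: B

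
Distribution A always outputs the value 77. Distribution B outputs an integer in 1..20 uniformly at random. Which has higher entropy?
B

A is deterministic, so H(A) = 0. B is uniform over 20 outcomes, so H(B) = log₂(20) = 4.322 bits. Any distribution with genuine randomness has higher entropy than a deterministic one.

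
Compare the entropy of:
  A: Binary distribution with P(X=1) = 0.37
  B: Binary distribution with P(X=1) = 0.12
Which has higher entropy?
A

For binary distributions, entropy is maximized at p=0.5 and decreases as p moves toward 0 or 1.

H(A) = H(0.37) = 0.9507 bits
H(B) = H(0.12) = 0.5294 bits

Distribution A (p=0.37) is closer to uniform (p=0.5), so it has higher entropy.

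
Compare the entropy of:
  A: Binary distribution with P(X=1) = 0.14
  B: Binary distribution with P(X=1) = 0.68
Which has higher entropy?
B

For binary distributions, entropy is maximized at p=0.5 and decreases as p moves toward 0 or 1.

H(A) = H(0.14) = 0.5842 bits
H(B) = H(0.68) = 0.9044 bits

Distribution B (p=0.68) is closer to uniform (p=0.5), so it has higher entropy.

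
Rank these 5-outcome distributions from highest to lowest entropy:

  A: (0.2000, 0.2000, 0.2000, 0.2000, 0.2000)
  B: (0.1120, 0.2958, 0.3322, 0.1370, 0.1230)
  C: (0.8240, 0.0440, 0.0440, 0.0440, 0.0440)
A > B > C

Key insight: Entropy is maximized by uniform distributions and minimized by concentrated distributions.

- Uniform distributions have maximum entropy log₂(5) = 2.3219 bits
- The more "peaked" or concentrated a distribution, the lower its entropy

Entropies:
  H(A) = 2.3219 bits
  H(B) = 2.1664 bits
  H(C) = 1.0232 bits

Ranking: A > B > C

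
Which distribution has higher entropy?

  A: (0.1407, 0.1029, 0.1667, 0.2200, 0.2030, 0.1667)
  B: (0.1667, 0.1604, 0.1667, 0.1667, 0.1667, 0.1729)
B

Both distributions are close to uniform, making this a harder comparison.

H(A) = 2.5450 bits
H(B) = 2.5846 bits

The distribution closer to uniform has higher entropy.
Answer: B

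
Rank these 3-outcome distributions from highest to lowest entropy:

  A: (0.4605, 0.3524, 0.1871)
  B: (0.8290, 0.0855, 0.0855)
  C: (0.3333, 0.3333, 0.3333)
C > A > B

Key insight: Entropy is maximized by uniform distributions and minimized by concentrated distributions.

- Uniform distributions have maximum entropy log₂(3) = 1.5850 bits
- The more "peaked" or concentrated a distribution, the lower its entropy

Entropies:
  H(A) = 1.4979 bits
  H(B) = 0.8310 bits
  H(C) = 1.5850 bits

Ranking: C > A > B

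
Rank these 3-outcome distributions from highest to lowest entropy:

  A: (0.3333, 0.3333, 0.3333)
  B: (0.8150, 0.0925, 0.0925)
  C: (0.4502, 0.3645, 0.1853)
A > C > B

Key insight: Entropy is maximized by uniform distributions and minimized by concentrated distributions.

- Uniform distributions have maximum entropy log₂(3) = 1.5850 bits
- The more "peaked" or concentrated a distribution, the lower its entropy

Entropies:
  H(A) = 1.5850 bits
  H(B) = 0.8759 bits
  H(C) = 1.4997 bits

Ranking: A > C > B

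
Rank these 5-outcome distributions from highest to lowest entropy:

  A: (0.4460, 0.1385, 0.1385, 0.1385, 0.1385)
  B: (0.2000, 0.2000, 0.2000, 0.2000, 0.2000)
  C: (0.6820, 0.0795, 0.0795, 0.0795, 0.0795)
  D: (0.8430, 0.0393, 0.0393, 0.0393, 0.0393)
B > A > C > D

Key insight: Entropy is maximized by uniform distributions and minimized by concentrated distributions.

Entropies:
  H(A) = 2.0996 bits
  H(B) = 2.3219 bits
  H(C) = 1.5382 bits
  H(D) = 0.9411 bits

Ranking: B > A > C > D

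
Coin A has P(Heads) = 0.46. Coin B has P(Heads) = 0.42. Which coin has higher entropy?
A

For binary distributions, entropy is maximized at p=0.5 and decreases as p moves toward 0 or 1.

H(A) = H(0.46) = 0.9954 bits
H(B) = H(0.42) = 0.9815 bits

Distribution A (p=0.46) is closer to uniform (p=0.5), so it has higher entropy.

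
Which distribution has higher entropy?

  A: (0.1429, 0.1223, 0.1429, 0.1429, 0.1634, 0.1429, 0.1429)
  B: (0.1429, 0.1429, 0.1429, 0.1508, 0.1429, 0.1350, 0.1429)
B

Both distributions are close to uniform, making this a harder comparison.

H(A) = 2.8031 bits
H(B) = 2.8067 bits

The distribution closer to uniform has higher entropy.
Answer: B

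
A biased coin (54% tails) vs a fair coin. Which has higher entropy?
Fair coin

The fair coin is uniform (p=0.5), maximizing binary entropy at 1 bit. The biased coin has H(0.54) ≈ 0.995 bits — its outcome is more predictable, so its entropy is lower.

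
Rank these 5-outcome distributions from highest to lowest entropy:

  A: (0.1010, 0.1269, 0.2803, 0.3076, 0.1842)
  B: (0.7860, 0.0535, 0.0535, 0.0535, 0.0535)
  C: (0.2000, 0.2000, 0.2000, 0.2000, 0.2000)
C > A > B

Key insight: Entropy is maximized by uniform distributions and minimized by concentrated distributions.

- Uniform distributions have maximum entropy log₂(5) = 2.3219 bits
- The more "peaked" or concentrated a distribution, the lower its entropy

Entropies:
  H(A) = 2.1991 bits
  H(B) = 1.1771 bits
  H(C) = 2.3219 bits

Ranking: C > A > B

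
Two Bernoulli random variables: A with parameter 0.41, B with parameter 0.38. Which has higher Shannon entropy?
A

For binary distributions, entropy is maximized at p=0.5 and decreases as p moves toward 0 or 1.

H(A) = H(0.41) = 0.9765 bits
H(B) = H(0.38) = 0.9580 bits

Distribution A (p=0.41) is closer to uniform (p=0.5), so it has higher entropy.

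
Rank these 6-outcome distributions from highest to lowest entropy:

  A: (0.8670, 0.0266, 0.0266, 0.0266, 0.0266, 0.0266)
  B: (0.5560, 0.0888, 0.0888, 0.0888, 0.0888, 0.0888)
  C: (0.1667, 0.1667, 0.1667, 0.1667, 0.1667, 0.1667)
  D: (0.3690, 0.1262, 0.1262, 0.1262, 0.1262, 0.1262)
C > D > B > A

Key insight: Entropy is maximized by uniform distributions and minimized by concentrated distributions.

Entropies:
  H(A) = 0.8744 bits
  H(B) = 2.0219 bits
  H(C) = 2.5850 bits
  H(D) = 2.4150 bits

Ranking: C > D > B > A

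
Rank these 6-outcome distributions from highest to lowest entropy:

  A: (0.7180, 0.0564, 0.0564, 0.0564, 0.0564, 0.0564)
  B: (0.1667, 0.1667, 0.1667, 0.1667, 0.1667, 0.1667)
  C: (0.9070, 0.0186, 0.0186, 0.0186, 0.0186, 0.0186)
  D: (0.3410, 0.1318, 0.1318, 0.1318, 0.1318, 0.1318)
B > D > A > C

Key insight: Entropy is maximized by uniform distributions and minimized by concentrated distributions.

Entropies:
  H(A) = 1.5129 bits
  H(B) = 2.5850 bits
  H(C) = 0.6623 bits
  H(D) = 2.4559 bits

Ranking: B > D > A > C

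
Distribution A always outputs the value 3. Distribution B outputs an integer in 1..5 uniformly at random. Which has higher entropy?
B

A is deterministic, so H(A) = 0. B is uniform over 5 outcomes, so H(B) = log₂(5) = 2.322 bits. Any distribution with genuine randomness has higher entropy than a deterministic one.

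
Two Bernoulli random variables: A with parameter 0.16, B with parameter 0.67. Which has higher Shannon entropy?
B

For binary distributions, entropy is maximized at p=0.5 and decreases as p moves toward 0 or 1.

H(A) = H(0.16) = 0.6343 bits
H(B) = H(0.67) = 0.9149 bits

Distribution B (p=0.67) is closer to uniform (p=0.5), so it has higher entropy.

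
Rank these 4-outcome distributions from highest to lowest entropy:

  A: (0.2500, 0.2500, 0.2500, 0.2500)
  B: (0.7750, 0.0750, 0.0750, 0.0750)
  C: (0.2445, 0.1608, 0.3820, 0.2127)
A > C > B

Key insight: Entropy is maximized by uniform distributions and minimized by concentrated distributions.

- Uniform distributions have maximum entropy log₂(4) = 2.0000 bits
- The more "peaked" or concentrated a distribution, the lower its entropy

Entropies:
  H(A) = 2.0000 bits
  H(B) = 1.1258 bits
  H(C) = 1.9262 bits

Ranking: A > C > B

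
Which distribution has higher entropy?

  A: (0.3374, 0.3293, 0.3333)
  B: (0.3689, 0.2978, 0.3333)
A

Both distributions are close to uniform, making this a harder comparison.

H(A) = 1.5849 bits
H(B) = 1.5795 bits

The distribution closer to uniform has higher entropy.
Answer: A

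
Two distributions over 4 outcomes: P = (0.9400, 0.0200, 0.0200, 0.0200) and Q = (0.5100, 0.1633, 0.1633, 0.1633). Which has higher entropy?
Q

P is highly concentrated on one outcome (94%), making it nearly deterministic. Q spreads its mass more evenly (max 51%). The more spread-out distribution has higher entropy: H(P) ≈ 0.423 bits, H(Q) ≈ 1.776 bits.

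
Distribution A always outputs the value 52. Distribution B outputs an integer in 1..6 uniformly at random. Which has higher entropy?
B

A is deterministic, so H(A) = 0. B is uniform over 6 outcomes, so H(B) = log₂(6) = 2.585 bits. Any distribution with genuine randomness has higher entropy than a deterministic one.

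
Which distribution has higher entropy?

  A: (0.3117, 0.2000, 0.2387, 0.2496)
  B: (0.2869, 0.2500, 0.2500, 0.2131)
B

Both distributions are close to uniform, making this a harder comparison.

H(A) = 1.9817 bits
H(B) = 1.9921 bits

The distribution closer to uniform has higher entropy.
Answer: B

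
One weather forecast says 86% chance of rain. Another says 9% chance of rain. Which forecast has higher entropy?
86% forecast

Treat each forecast as a Bernoulli distribution. Binary entropy is maximized at p=0.5 and falls off symmetrically toward 0 or 1. The 86% forecast is closer to 50%, so it is more uncertain. H(86%) ≈ 0.584 bits, H(9%) ≈ 0.436 bits.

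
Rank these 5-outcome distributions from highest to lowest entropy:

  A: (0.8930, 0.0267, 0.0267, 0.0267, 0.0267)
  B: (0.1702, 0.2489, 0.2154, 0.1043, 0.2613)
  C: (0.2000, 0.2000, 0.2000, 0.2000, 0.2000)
C > B > A

Key insight: Entropy is maximized by uniform distributions and minimized by concentrated distributions.

- Uniform distributions have maximum entropy log₂(5) = 2.3219 bits
- The more "peaked" or concentrated a distribution, the lower its entropy

Entropies:
  H(A) = 0.7048 bits
  H(B) = 2.2572 bits
  H(C) = 2.3219 bits

Ranking: C > B > A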